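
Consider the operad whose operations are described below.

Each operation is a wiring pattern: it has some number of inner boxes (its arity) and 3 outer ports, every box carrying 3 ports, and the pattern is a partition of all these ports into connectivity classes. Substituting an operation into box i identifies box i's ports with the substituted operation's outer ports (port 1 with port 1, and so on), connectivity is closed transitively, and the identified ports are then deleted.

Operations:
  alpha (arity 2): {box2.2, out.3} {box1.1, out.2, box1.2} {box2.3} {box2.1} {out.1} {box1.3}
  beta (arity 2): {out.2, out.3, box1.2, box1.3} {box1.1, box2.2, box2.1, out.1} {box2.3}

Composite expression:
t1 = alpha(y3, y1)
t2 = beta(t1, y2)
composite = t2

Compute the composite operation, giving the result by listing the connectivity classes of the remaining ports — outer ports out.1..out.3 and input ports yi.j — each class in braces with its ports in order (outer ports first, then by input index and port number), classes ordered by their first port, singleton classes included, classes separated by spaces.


Treat the ports identified at beta as solder joints: merge, then drop.
after alpha, the pattern on (y3, y1) reads {out.1} {out.2, y3.1, y3.2} {out.3, y1.2} {y1.1} {y1.3} {y3.3} (out.j = its outer ports)
after beta, the pattern on (y3, y1, y2) reads {out.1, y2.1, y2.2} {out.2, out.3, y1.2, y3.1, y3.2} {y1.1} {y1.3} {y2.3} {y3.3} (out.j = its outer ports)

{out.1, y2.1, y2.2} {out.2, out.3, y1.2, y3.1, y3.2} {y1.1} {y1.3} {y2.3} {y3.3}


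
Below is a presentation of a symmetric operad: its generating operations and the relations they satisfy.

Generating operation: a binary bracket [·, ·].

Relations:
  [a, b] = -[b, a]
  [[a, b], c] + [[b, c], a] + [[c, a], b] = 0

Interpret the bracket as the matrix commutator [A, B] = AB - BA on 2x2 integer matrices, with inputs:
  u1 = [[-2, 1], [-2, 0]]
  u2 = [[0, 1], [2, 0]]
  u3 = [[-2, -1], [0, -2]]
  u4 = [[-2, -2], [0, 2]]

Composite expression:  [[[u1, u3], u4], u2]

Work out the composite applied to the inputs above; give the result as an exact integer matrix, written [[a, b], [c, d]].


[u1, u3] = [[-2, 2], [0, 2]]
[[u1, u3], u4] = [[0, 16], [0, 0]]
[[[u1, u3], u4], u2] = [[32, 0], [0, -32]]

[[32, 0], [0, -32]]


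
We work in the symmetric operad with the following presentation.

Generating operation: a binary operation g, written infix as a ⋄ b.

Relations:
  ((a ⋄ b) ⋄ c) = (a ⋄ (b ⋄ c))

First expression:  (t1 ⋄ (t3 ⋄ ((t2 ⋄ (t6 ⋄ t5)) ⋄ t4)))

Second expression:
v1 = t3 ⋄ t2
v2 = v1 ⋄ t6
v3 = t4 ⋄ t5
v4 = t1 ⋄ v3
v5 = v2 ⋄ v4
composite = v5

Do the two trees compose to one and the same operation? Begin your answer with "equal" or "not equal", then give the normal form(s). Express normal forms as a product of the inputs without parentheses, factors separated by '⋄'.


The first composite normalizes to t1 ⋄ t3 ⋄ t2 ⋄ t6 ⋄ t5 ⋄ t4
The second composite normalizes to t3 ⋄ t2 ⋄ t6 ⋄ t1 ⋄ t4 ⋄ t5
Distinct normal forms: not equal.

not equal — first t1 ⋄ t3 ⋄ t2 ⋄ t6 ⋄ t5 ⋄ t4, second t3 ⋄ t2 ⋄ t6 ⋄ t1 ⋄ t4 ⋄ t5


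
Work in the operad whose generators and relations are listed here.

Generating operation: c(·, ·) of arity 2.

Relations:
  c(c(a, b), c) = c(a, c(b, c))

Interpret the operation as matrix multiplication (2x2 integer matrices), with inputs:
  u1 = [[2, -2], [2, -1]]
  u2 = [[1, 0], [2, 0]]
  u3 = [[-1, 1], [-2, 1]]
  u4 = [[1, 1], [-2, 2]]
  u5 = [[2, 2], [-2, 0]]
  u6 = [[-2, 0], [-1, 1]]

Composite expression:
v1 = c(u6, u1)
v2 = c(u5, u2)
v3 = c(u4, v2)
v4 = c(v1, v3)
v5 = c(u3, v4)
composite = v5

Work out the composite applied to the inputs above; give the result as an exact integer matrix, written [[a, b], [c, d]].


[[64, 0], [144, 0]]

c(u6, u1) = [[-4, 4], [0, 1]]
c(u5, u2) = [[6, 0], [-2, 0]]
c(u4, c(u5, u2)) = [[4, 0], [-16, 0]]
c(c(u6, u1), c(u4, c(u5, u2))) = [[-80, 0], [-16, 0]]
c(u3, c(c(u6, u1), c(u4, c(u5, u2)))) = [[64, 0], [144, 0]]


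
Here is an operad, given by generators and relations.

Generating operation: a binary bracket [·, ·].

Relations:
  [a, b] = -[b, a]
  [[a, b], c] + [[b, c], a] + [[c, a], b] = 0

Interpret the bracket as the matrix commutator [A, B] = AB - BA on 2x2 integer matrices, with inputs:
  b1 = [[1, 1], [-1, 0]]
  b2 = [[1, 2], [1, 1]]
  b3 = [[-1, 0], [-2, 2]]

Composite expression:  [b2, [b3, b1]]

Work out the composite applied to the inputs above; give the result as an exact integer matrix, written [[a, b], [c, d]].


[b3, b1] = [[2, -3], [-5, -2]]
[b2, [b3, b1]] = [[-7, -8], [4, 7]]

[[-7, -8], [4, 7]]


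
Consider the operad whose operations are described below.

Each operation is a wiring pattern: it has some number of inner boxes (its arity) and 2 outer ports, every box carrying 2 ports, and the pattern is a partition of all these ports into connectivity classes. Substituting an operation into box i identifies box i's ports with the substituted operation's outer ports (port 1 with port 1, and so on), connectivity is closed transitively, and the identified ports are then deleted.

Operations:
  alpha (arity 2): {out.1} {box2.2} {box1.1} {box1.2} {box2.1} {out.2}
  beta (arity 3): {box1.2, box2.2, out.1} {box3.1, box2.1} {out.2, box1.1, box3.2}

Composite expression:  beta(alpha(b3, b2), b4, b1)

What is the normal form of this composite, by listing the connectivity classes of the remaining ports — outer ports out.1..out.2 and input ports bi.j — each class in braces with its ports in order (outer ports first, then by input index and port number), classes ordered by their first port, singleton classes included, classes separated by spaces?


{out.1, b4.2} {out.2, b1.2} {b1.1, b4.1} {b2.1} {b2.2} {b3.1} {b3.2}

After gluing at beta, chains via deleted ports link the b-ports.
composing alpha on (b3, b2), with out.j its own outer ports: {out.1} {out.2} {b2.1} {b2.2} {b3.1} {b3.2}
composing beta on (b3, b2, b4, b1), with out.j its own outer ports: {out.1, b4.2} {out.2, b1.2} {b1.1, b4.1} {b2.1} {b2.2} {b3.1} {b3.2}


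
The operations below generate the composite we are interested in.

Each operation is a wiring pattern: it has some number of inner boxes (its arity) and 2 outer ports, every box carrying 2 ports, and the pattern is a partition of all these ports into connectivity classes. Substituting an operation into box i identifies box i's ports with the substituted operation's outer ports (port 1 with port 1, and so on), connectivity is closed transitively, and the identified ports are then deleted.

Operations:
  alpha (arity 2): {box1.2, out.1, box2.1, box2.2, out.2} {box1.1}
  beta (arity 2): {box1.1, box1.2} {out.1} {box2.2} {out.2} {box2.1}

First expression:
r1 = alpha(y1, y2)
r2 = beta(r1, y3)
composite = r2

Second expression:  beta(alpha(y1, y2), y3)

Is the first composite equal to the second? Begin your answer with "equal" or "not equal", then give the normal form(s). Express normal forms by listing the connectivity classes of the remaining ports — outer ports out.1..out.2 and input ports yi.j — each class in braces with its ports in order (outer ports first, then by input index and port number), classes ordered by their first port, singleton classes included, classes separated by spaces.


equal: each reduces to {out.1} {out.2} {y1.1} {y1.2, y2.1, y2.2} {y3.1} {y3.2}

Reducing the first expression gives {out.1} {out.2} {y1.1} {y1.2, y2.1, y2.2} {y3.1} {y3.2}
Reducing the second expression gives {out.1} {out.2} {y1.1} {y1.2, y2.1, y2.2} {y3.1} {y3.2}
One common form — equal.


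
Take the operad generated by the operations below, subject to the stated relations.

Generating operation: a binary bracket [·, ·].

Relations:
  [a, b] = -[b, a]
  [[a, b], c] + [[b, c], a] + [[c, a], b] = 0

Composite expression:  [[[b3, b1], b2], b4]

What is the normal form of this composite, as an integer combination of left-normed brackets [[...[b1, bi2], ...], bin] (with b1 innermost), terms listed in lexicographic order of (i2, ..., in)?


-[[[b1, b3], b2], b4]


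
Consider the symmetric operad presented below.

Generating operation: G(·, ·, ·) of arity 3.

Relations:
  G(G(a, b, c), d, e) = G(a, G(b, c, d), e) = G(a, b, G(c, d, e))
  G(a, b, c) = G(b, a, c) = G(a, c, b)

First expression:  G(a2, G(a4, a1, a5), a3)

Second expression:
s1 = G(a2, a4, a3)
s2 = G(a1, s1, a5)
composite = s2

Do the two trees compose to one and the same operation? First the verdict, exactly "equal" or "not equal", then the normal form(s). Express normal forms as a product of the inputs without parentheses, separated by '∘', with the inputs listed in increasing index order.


equal; the common form is a1 ∘ a2 ∘ a3 ∘ a4 ∘ a5

The first expression reduces to a1 ∘ a2 ∘ a3 ∘ a4 ∘ a5
The second expression reduces to a1 ∘ a2 ∘ a3 ∘ a4 ∘ a5
The normal forms match — equal.


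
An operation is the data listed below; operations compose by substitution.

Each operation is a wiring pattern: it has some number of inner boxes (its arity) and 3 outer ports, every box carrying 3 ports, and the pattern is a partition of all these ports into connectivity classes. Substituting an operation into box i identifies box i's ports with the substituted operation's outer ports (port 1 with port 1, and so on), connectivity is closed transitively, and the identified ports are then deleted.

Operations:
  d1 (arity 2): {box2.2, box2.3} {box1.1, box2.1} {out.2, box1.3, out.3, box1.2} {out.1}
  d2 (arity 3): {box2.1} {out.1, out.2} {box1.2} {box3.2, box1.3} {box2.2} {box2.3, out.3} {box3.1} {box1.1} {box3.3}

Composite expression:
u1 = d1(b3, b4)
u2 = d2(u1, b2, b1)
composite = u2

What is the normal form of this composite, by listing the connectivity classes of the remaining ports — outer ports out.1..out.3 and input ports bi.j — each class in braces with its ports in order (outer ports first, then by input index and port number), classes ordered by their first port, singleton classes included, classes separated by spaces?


{out.1, out.2} {out.3, b2.3} {b1.1} {b1.2, b3.2, b3.3} {b1.3} {b2.1} {b2.2} {b3.1, b4.1} {b4.2, b4.3}

Substituting into d2 glues patterns; closure does the rest.
the subtree at d1 composes to {out.1} {out.2, out.3, b3.2, b3.3} {b3.1, b4.1} {b4.2, b4.3} on (b3, b4); out.j = own outer ports
the subtree at d2 composes to {out.1, out.2} {out.3, b2.3} {b1.1} {b1.2, b3.2, b3.3} {b1.3} {b2.1} {b2.2} {b3.1, b4.1} {b4.2, b4.3} on (b3, b4, b2, b1); out.j = own outer ports


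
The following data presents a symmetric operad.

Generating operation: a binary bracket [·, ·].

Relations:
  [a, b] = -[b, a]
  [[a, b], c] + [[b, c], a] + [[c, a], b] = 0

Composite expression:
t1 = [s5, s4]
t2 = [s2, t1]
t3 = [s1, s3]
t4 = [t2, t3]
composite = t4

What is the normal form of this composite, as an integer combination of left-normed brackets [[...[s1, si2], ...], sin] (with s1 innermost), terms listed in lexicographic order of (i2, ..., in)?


[[[[s1, s3], s2], s4], s5] - [[[[s1, s3], s2], s5], s4] - [[[[s1, s3], s4], s5], s2] + [[[[s1, s3], s5], s4], s2]

Skip Jacobi rewriting: expand, keep s1-initial words, read off terms.
Composite bracket: [[s2, [s5, s4]], [s1, s3]]
Each bracket splits as ab - ba, giving 16 signed words (2^4 = 16).
Keep just the words that open with s1:
  from s1s3s2s4s5, sign +1: term +[[[[s1, s3], s2], s4], s5]
  from s1s3s2s5s4, sign -1: term -[[[[s1, s3], s2], s5], s4]
  from s1s3s4s5s2, sign -1: term -[[[[s1, s3], s4], s5], s2]
  from s1s3s5s4s2, sign +1: term +[[[[s1, s3], s5], s4], s2]


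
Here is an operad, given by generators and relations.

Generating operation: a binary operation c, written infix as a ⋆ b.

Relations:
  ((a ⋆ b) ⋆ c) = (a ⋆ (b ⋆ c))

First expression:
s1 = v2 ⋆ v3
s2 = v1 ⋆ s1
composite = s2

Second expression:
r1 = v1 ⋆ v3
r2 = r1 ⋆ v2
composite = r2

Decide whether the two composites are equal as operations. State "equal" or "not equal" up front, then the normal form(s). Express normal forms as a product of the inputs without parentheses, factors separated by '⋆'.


not equal — first v1 ⋆ v2 ⋆ v3, second v1 ⋆ v3 ⋆ v2

Normal form of the first expression: v1 ⋆ v2 ⋆ v3
Normal form of the second expression: v1 ⋆ v3 ⋆ v2
They disagree, so not equal.


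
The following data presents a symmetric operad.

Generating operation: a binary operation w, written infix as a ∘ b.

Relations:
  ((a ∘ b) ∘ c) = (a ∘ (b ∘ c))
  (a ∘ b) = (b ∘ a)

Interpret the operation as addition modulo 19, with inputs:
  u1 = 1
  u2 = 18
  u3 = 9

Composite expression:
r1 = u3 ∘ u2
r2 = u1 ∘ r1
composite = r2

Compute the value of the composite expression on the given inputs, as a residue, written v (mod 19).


(u3 ∘ u2) = 8
(u1 ∘ (u3 ∘ u2)) = 9

9 (mod 19)


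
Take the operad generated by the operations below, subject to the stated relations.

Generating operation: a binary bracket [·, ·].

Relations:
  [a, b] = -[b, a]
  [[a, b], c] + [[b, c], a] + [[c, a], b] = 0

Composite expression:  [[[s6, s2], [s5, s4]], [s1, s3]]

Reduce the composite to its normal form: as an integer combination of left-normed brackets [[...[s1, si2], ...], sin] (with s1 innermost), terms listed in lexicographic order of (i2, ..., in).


-[[[[[s1, s3], s2], s6], s4], s5] + [[[[[s1, s3], s2], s6], s5], s4] + [[[[[s1, s3], s4], s5], s2], s6] - [[[[[s1, s3], s4], s5], s6], s2] - [[[[[s1, s3], s5], s4], s2], s6] + [[[[[s1, s3], s5], s4], s6], s2] + [[[[[s1, s3], s6], s2], s4], s5] - [[[[[s1, s3], s6], s2], s5], s4]

Expand each bracket as ab - ba; the s1-initial words give the coefficients.
Composite bracket: [[[s6, s2], [s5, s4]], [s1, s3]]
Applying ab - ba throughout gives 32 signed words (2^5 = 32).
Keep just the words that open with s1:
  sign of s1s3s2s6s4s5 is -1, so it contributes -[[[[[s1, s3], s2], s6], s4], s5]
  sign of s1s3s2s6s5s4 is +1, so it contributes +[[[[[s1, s3], s2], s6], s5], s4]
  sign of s1s3s4s5s2s6 is +1, so it contributes +[[[[[s1, s3], s4], s5], s2], s6]
  sign of s1s3s4s5s6s2 is -1, so it contributes -[[[[[s1, s3], s4], s5], s6], s2]
  sign of s1s3s5s4s2s6 is -1, so it contributes -[[[[[s1, s3], s5], s4], s2], s6]
  sign of s1s3s5s4s6s2 is +1, so it contributes +[[[[[s1, s3], s5], s4], s6], s2]
  sign of s1s3s6s2s4s5 is +1, so it contributes +[[[[[s1, s3], s6], s2], s4], s5]
  sign of s1s3s6s2s5s4 is -1, so it contributes -[[[[[s1, s3], s6], s2], s5], s4]


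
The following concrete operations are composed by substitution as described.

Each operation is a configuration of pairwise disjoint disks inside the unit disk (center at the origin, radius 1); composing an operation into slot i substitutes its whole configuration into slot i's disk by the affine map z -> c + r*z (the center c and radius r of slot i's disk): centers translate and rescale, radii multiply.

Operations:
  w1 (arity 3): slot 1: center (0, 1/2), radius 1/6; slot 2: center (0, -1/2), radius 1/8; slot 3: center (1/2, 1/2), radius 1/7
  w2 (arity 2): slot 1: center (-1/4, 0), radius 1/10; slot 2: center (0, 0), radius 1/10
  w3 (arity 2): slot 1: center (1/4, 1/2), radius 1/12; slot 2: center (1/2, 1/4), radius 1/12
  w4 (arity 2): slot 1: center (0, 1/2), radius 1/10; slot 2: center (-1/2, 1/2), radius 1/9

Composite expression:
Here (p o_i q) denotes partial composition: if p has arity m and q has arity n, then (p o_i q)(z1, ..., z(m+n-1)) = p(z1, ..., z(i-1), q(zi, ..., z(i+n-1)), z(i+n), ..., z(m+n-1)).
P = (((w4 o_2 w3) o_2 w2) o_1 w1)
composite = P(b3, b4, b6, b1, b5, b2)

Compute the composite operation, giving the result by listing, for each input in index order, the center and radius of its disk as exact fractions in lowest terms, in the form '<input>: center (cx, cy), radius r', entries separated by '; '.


b1: center (-205/432, 5/9), radius 1/1080; b2: center (-4/9, 19/36), radius 1/108; b3: center (0, 11/20), radius 1/60; b4: center (0, 9/20), radius 1/80; b5: center (-17/36, 5/9), radius 1/1080; b6: center (1/20, 11/20), radius 1/70

Only the slot chain above each b matters under w4; compose those maps.
tracing b3 down its 2-map path: center (0, 11/20), radius 1/60
tracing b4 down its 2-map path: center (0, 9/20), radius 1/80
tracing b6 down its 2-map path: center (1/20, 11/20), radius 1/70
tracing b1 down its 3-map path: center (-205/432, 5/9), radius 1/1080
tracing b5 down its 3-map path: center (-17/36, 5/9), radius 1/1080
tracing b2 down its 2-map path: center (-4/9, 19/36), radius 1/108


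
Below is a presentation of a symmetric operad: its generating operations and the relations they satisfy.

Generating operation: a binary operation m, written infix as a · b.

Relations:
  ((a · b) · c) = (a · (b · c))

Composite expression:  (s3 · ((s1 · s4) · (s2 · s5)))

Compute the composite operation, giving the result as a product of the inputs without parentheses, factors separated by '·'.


All parenthesizations of m agree; list the s-inputs left to right.
(s1 · s4) flattens to s1 · s4
(s2 · s5) flattens to s2 · s5
((s1 · s4) · (s2 · s5)) flattens to s1 · s4 · s2 · s5
(s3 · ((s1 · s4) · (s2 · s5))) flattens to s3 · s1 · s4 · s2 · s5

s3 · s1 · s4 · s2 · s5


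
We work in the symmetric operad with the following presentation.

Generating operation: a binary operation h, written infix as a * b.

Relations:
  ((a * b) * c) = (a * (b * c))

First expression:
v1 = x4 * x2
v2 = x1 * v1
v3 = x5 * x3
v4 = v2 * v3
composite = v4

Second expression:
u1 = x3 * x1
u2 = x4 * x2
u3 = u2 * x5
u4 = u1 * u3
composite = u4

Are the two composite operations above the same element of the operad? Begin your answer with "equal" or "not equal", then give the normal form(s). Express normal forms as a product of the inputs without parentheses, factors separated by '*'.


not equal; the first gives x1 * x4 * x2 * x5 * x3 and the second x3 * x1 * x4 * x2 * x5

Reducing the first expression gives x1 * x4 * x2 * x5 * x3
Reducing the second expression gives x3 * x1 * x4 * x2 * x5
The normal forms differ: not equal.


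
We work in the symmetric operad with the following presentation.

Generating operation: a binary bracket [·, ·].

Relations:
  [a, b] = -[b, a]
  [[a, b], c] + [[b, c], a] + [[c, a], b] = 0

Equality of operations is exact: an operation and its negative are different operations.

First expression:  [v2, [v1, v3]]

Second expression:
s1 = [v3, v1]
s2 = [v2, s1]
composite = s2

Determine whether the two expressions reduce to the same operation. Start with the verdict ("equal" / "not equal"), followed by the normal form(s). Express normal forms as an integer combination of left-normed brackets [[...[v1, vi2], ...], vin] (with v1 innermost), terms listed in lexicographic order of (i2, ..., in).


The first expression reduces to -[[v1, v3], v2]
The second expression reduces to [[v1, v3], v2]
Distinct normal forms: not equal.

not equal — first -[[v1, v3], v2], second [[v1, v3], v2]


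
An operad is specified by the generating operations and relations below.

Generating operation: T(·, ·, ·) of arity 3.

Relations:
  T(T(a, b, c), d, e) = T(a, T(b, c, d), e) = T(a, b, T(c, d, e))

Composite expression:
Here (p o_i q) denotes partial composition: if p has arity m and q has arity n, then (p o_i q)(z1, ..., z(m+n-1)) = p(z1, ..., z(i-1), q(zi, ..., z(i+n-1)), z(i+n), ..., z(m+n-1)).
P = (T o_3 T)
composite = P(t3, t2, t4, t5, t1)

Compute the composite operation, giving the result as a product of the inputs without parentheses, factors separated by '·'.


t3 · t2 · t4 · t5 · t1

All parenthesizations of T agree; list the t-inputs left to right.
T(t4, t5, t1) linearizes to t4 · t5 · t1
T(t3, t2, T(t4, t5, t1)) linearizes to t3 · t2 · t4 · t5 · t1


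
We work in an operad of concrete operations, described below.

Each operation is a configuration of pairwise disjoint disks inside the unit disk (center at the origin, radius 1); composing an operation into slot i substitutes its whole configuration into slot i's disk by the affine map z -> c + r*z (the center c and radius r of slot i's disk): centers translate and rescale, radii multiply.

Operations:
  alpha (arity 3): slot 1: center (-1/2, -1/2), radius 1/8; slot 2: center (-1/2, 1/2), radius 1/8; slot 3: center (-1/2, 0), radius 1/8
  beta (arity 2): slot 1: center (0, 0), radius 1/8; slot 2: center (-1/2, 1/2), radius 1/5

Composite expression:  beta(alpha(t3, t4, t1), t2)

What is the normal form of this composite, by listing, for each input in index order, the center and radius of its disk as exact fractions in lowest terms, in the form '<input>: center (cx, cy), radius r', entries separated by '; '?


Each t-disk chains the slot maps above it in beta; radii multiply.
for t3, the 2-step affine chain lands on center (-1/16, -1/16), radius 1/64
for t4, the 2-step affine chain lands on center (-1/16, 1/16), radius 1/64
for t1, the 2-step affine chain lands on center (-1/16, 0), radius 1/64
for t2, the 1-step affine chain lands on center (-1/2, 1/2), radius 1/5

t1: center (-1/16, 0), radius 1/64; t2: center (-1/2, 1/2), radius 1/5; t3: center (-1/16, -1/16), radius 1/64; t4: center (-1/16, 1/16), radius 1/64


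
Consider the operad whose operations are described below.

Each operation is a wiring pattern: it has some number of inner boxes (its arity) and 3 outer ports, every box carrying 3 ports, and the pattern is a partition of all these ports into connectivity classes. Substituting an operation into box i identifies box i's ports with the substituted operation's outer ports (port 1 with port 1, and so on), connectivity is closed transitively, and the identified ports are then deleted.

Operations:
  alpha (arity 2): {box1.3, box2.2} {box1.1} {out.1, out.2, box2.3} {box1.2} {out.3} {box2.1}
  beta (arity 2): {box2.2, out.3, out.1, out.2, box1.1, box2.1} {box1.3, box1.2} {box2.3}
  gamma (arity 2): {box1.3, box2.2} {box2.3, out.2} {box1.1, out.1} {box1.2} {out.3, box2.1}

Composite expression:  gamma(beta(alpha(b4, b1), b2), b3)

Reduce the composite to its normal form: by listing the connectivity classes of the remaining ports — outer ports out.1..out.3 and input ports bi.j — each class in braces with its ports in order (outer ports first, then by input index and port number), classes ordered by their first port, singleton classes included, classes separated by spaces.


Reachability decides: close wires over gamma-identified ports.
after alpha, the pattern on (b4, b1) reads {out.1, out.2, b1.3} {out.3} {b1.1} {b1.2, b4.3} {b4.1} {b4.2} (out.j = its outer ports)
after beta, the pattern on (b4, b1, b2) reads {out.1, out.2, out.3, b1.3, b2.1, b2.2} {b1.1} {b1.2, b4.3} {b2.3} {b4.1} {b4.2} (out.j = its outer ports)
after gamma, the pattern on (b4, b1, b2, b3) reads {out.1, b1.3, b2.1, b2.2, b3.2} {out.2, b3.3} {out.3, b3.1} {b1.1} {b1.2, b4.3} {b2.3} {b4.1} {b4.2} (out.j = its outer ports)

{out.1, b1.3, b2.1, b2.2, b3.2} {out.2, b3.3} {out.3, b3.1} {b1.1} {b1.2, b4.3} {b2.3} {b4.1} {b4.2}


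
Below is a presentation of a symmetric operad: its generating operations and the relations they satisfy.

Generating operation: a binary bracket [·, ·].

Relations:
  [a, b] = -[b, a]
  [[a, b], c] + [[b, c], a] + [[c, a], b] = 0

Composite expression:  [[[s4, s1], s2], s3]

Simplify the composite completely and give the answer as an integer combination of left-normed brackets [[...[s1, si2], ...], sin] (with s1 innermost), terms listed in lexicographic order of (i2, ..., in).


-[[[s1, s4], s2], s3]

In the tensor algebra, words opening s1 carry the s1-anchored form.
Composite bracket: [[[s4, s1], s2], s3]
Under [a, b] = ab - ba we get 8 signed associative words (2^3 = 8).
Coefficients come from the s1-initial words:
  the word s1s4s2s3 carries sign -1 and contributes -[[[s1, s4], s2], s3]


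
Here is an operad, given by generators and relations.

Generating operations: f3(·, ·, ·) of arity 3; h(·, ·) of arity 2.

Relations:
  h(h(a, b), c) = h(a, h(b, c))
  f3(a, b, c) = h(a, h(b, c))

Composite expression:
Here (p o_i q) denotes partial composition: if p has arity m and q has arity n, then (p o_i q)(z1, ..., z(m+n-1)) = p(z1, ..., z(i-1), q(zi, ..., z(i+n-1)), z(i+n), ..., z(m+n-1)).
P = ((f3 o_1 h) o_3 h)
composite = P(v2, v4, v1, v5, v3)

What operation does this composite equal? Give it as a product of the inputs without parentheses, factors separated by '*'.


Associativity of f3 dissolves the nesting; only the v-input order survives.
h(v2, v4) unparenthesizes to v2 * v4
h(v1, v5) unparenthesizes to v1 * v5
f3(h(v2, v4), h(v1, v5), v3) unparenthesizes to v2 * v4 * v1 * v5 * v3

v2 * v4 * v1 * v5 * v3


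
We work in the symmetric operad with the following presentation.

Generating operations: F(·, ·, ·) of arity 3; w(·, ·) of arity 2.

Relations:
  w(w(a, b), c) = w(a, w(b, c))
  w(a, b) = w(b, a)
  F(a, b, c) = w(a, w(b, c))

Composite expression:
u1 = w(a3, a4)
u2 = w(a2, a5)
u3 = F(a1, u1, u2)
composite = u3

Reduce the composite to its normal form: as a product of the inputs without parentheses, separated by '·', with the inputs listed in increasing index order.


a1 · a2 · a3 · a4 · a5

Key point: F commutes, so take the a-inputs in any fixed order.
w(a3, a4) flattens to a3 · a4
w(a2, a5) flattens to a2 · a5
F(a1, w(a3, a4), w(a2, a5)) flattens to a1 · a3 · a4 · a2 · a5
commutativity sorts the factors: a1 · a2 · a3 · a4 · a5


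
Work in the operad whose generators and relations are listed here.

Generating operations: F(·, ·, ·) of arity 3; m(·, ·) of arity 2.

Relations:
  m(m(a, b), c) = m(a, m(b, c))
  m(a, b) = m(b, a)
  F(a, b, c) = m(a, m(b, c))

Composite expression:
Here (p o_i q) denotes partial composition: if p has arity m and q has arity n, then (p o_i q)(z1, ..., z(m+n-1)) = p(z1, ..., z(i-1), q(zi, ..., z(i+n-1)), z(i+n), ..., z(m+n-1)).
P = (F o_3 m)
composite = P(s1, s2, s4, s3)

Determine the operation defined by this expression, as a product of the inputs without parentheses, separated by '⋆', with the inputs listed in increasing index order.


s1 ⋆ s2 ⋆ s3 ⋆ s4

With F associative and commutative, the s-input set is all that matters.
m(s4, s3) spells out as s4 ⋆ s3
F(s1, s2, m(s4, s3)) spells out as s1 ⋆ s2 ⋆ s4 ⋆ s3
commutativity sorts the factors: s1 ⋆ s2 ⋆ s3 ⋆ s4


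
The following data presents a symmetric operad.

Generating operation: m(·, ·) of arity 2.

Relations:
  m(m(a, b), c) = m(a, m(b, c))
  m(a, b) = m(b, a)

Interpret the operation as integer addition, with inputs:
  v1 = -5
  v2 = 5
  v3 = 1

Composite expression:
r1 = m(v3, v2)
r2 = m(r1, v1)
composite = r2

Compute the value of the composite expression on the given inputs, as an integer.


m(v3, v2) = 6
m(m(v3, v2), v1) = 1

1


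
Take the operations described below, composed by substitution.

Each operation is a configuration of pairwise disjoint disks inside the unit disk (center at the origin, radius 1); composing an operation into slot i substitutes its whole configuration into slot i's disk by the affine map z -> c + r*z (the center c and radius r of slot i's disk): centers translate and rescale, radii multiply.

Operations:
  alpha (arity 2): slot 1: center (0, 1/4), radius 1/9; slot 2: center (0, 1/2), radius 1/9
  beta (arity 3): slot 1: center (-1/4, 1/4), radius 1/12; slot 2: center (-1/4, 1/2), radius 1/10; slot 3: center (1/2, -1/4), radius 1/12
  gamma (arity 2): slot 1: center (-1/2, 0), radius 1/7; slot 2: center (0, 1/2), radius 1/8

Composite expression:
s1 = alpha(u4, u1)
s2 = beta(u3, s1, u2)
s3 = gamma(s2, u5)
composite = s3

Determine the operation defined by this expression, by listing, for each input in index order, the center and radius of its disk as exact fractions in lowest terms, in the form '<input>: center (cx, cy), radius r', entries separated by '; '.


Only the slot chain above each u matters under gamma; compose those maps.
u3 passes through 2 substitutions, ending at center (-15/28, 1/28), radius 1/84
u4 passes through 3 substitutions, ending at center (-15/28, 3/40), radius 1/630
u1 passes through 3 substitutions, ending at center (-15/28, 11/140), radius 1/630
u2 passes through 2 substitutions, ending at center (-3/7, -1/28), radius 1/84
u5 passes through 1 substitution, ending at center (0, 1/2), radius 1/8

u1: center (-15/28, 11/140), radius 1/630; u2: center (-3/7, -1/28), radius 1/84; u3: center (-15/28, 1/28), radius 1/84; u4: center (-15/28, 3/40), radius 1/630; u5: center (0, 1/2), radius 1/8


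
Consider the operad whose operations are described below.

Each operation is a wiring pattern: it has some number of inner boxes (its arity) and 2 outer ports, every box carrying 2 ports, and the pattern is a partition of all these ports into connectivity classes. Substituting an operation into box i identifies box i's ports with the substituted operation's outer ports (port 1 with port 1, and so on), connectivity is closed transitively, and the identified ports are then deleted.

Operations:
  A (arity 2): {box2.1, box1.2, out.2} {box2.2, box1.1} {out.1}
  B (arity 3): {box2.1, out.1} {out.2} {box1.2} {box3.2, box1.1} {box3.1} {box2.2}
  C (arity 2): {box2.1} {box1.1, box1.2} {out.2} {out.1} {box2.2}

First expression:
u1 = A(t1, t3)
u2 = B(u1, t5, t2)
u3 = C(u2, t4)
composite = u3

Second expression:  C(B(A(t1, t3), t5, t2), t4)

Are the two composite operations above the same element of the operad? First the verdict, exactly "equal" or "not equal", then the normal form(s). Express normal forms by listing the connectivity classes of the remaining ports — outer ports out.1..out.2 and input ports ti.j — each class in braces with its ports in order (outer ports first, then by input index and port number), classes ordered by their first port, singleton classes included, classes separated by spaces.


equal; the common form is {out.1} {out.2} {t1.1, t3.2} {t1.2, t3.1} {t2.1} {t2.2} {t4.1} {t4.2} {t5.1} {t5.2}

Reducing the first expression gives {out.1} {out.2} {t1.1, t3.2} {t1.2, t3.1} {t2.1} {t2.2} {t4.1} {t4.2} {t5.1} {t5.2}
Reducing the second expression gives {out.1} {out.2} {t1.1, t3.2} {t1.2, t3.1} {t2.1} {t2.2} {t4.1} {t4.2} {t5.1} {t5.2}
One common form — equal.


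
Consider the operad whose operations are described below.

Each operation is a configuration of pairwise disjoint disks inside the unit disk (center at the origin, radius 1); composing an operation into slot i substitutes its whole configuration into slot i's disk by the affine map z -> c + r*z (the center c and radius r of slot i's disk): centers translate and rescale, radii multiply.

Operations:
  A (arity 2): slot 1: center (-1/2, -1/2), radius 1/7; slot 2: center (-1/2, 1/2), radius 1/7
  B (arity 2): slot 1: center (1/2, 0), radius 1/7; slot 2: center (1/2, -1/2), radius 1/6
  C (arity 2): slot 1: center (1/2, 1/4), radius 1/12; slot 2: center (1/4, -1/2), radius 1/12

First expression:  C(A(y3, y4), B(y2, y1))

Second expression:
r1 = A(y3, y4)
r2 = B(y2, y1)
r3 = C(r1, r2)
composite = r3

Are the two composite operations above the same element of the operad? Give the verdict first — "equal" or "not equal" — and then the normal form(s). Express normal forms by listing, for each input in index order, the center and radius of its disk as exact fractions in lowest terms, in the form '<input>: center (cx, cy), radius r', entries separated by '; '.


equal: each reduces to y1: center (7/24, -13/24), radius 1/72; y2: center (7/24, -1/2), radius 1/84; y3: center (11/24, 5/24), radius 1/84; y4: center (11/24, 7/24), radius 1/84

The first expression, normalized: y1: center (7/24, -13/24), radius 1/72; y2: center (7/24, -1/2), radius 1/84; y3: center (11/24, 5/24), radius 1/84; y4: center (11/24, 7/24), radius 1/84
The second expression, normalized: y1: center (7/24, -13/24), radius 1/72; y2: center (7/24, -1/2), radius 1/84; y3: center (11/24, 5/24), radius 1/84; y4: center (11/24, 7/24), radius 1/84
The forms coincide; equal.


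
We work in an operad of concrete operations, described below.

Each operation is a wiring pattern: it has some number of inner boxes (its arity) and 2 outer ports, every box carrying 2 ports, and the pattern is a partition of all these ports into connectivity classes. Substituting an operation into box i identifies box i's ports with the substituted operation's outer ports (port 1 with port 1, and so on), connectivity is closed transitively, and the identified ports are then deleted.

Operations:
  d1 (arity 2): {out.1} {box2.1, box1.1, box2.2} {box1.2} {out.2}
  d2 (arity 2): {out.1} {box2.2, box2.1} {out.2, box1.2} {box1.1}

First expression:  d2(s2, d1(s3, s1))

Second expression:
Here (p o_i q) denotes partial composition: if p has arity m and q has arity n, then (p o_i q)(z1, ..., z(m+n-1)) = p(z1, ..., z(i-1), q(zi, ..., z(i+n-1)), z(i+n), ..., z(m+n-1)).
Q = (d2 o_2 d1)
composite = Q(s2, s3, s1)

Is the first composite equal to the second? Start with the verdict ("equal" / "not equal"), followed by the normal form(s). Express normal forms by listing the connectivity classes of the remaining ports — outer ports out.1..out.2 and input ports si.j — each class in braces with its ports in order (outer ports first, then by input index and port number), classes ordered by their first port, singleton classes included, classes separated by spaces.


equal: each reduces to {out.1} {out.2, s2.2} {s1.1, s1.2, s3.1} {s2.1} {s3.2}

The first expression reduces to {out.1} {out.2, s2.2} {s1.1, s1.2, s3.1} {s2.1} {s3.2}
The second expression reduces to {out.1} {out.2, s2.2} {s1.1, s1.2, s3.1} {s2.1} {s3.2}
Both agree, so they are equal.


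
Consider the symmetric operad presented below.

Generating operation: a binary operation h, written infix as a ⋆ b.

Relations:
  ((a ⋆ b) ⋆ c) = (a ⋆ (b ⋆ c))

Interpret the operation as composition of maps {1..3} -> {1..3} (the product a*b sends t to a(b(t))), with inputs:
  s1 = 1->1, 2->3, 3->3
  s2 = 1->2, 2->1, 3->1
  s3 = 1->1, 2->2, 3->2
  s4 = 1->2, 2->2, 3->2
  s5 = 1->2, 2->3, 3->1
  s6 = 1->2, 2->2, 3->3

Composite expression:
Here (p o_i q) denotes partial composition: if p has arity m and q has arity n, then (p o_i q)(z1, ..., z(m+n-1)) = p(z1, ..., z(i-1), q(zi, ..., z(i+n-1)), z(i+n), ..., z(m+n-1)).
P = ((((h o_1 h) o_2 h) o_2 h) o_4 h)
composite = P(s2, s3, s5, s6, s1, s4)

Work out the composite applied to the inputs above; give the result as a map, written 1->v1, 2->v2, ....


1->2, 2->2, 3->2

(s3 ⋆ s5) = 1->2, 2->2, 3->1
(s6 ⋆ s1) = 1->2, 2->3, 3->3
((s3 ⋆ s5) ⋆ (s6 ⋆ s1)) = 1->2, 2->1, 3->1
(s2 ⋆ ((s3 ⋆ s5) ⋆ (s6 ⋆ s1))) = 1->1, 2->2, 3->2
((s2 ⋆ ((s3 ⋆ s5) ⋆ (s6 ⋆ s1))) ⋆ s4) = 1->2, 2->2, 3->2


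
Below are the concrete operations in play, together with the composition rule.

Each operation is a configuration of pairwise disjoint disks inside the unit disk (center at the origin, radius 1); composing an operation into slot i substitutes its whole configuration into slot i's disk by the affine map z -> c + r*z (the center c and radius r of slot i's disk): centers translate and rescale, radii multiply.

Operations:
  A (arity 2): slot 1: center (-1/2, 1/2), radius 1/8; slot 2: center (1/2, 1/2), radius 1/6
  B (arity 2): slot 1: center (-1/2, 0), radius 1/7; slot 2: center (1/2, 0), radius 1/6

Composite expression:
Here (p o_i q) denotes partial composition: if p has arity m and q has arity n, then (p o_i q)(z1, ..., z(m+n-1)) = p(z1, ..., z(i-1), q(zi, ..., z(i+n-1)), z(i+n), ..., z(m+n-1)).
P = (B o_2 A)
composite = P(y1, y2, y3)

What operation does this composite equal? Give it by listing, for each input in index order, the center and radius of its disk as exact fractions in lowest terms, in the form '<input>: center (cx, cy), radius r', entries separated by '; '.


Affine substitution under B: radii multiply and y-centers shift.
y1 passes through 1 substitution, ending at center (-1/2, 0), radius 1/7
y2 passes through 2 substitutions, ending at center (5/12, 1/12), radius 1/48
y3 passes through 2 substitutions, ending at center (7/12, 1/12), radius 1/36

y1: center (-1/2, 0), radius 1/7; y2: center (5/12, 1/12), radius 1/48; y3: center (7/12, 1/12), radius 1/36


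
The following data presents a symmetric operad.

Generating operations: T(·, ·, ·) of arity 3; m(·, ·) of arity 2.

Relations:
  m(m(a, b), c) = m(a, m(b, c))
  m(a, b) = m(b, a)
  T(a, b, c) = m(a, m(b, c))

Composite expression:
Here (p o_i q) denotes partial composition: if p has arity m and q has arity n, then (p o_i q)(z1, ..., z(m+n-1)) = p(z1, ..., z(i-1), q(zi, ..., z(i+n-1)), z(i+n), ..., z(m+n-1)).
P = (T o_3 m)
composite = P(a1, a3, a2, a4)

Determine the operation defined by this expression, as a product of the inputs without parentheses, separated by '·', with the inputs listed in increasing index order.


a1 · a2 · a3 · a4

Both nesting and order wash out for T; what remains is which a's occur.
m(a2, a4) reduces to a2 · a4
T(a1, a3, m(a2, a4)) reduces to a1 · a3 · a2 · a4
the factors in increasing index order: a1 · a2 · a3 · a4


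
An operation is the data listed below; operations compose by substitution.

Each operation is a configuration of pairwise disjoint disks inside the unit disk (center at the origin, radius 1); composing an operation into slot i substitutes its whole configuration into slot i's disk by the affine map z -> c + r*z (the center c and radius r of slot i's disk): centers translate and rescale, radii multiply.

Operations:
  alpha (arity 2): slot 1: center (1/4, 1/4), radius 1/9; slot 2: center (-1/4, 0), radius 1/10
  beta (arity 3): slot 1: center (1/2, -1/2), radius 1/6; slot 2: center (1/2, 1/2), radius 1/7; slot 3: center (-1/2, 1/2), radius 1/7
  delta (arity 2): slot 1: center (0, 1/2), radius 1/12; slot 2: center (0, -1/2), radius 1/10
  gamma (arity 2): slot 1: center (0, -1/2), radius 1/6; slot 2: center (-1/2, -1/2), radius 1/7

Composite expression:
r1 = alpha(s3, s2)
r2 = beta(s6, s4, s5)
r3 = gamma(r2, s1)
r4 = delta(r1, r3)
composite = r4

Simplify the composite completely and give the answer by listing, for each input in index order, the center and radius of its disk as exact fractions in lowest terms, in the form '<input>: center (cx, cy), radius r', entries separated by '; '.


s1: center (-1/20, -11/20), radius 1/70; s2: center (-1/48, 1/2), radius 1/120; s3: center (1/48, 25/48), radius 1/108; s4: center (1/120, -13/24), radius 1/420; s5: center (-1/120, -13/24), radius 1/420; s6: center (1/120, -67/120), radius 1/360


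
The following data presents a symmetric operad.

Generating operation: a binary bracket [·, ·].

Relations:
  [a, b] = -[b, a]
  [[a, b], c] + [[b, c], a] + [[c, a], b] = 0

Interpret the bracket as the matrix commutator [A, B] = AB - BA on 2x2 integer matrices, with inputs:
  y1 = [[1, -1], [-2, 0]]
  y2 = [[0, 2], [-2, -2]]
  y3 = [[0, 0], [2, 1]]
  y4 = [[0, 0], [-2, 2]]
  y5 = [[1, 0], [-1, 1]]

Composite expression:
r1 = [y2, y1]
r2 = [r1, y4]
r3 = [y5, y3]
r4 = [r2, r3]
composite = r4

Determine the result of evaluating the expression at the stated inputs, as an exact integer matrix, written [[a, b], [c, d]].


[y2, y1] = [[-6, -4], [2, 6]]
[[y2, y1], y4] = [[8, -8], [-28, -8]]
[y5, y3] = [[0, 0], [1, 0]]
[[[y2, y1], y4], [y5, y3]] = [[-8, 0], [-16, 8]]

[[-8, 0], [-16, 8]]


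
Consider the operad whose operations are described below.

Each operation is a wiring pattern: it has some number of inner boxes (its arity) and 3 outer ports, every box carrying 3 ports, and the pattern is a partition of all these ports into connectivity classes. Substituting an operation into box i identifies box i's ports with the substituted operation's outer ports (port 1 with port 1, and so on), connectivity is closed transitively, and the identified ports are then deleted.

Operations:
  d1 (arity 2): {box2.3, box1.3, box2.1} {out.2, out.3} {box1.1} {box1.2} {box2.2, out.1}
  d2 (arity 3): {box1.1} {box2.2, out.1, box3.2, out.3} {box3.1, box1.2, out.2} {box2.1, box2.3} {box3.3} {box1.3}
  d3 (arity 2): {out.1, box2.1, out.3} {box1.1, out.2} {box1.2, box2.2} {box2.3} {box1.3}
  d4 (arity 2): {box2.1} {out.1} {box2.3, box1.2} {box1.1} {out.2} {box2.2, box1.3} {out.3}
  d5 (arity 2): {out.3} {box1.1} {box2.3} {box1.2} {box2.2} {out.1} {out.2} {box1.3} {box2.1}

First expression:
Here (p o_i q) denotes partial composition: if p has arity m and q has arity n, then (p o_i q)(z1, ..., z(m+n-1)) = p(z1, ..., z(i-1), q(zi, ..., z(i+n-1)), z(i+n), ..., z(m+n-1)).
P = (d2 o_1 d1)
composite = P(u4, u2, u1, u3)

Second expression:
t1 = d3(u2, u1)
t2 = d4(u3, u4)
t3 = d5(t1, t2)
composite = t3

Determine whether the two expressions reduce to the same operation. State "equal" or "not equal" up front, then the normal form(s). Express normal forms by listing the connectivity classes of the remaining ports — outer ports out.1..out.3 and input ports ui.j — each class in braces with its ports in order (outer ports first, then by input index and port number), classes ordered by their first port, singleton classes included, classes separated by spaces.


not equal; first: {out.1, out.3, u1.2, u3.2} {out.2, u3.1} {u1.1, u1.3} {u2.1, u2.3, u4.3} {u2.2} {u3.3} {u4.1} {u4.2}; second: {out.1} {out.2} {out.3} {u1.1} {u1.2, u2.2} {u1.3} {u2.1} {u2.3} {u3.1} {u3.2, u4.3} {u3.3, u4.2} {u4.1}

The first expression, normalized: {out.1, out.3, u1.2, u3.2} {out.2, u3.1} {u1.1, u1.3} {u2.1, u2.3, u4.3} {u2.2} {u3.3} {u4.1} {u4.2}
The second expression, normalized: {out.1} {out.2} {out.3} {u1.1} {u1.2, u2.2} {u1.3} {u2.1} {u2.3} {u3.1} {u3.2, u4.3} {u3.3, u4.2} {u4.1}
The forms do not match — not equal.
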